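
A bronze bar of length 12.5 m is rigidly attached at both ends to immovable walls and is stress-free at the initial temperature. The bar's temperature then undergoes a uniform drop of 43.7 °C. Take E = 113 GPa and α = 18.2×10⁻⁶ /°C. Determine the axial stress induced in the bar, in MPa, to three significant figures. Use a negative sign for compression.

Free thermal expansion αLΔT = 18.2e-6 · 12500 · -43.7 = -9.942 mm.
The walls impose strain ε = −(-9.942)/12500 = 7.9534e-04; σ = Eε = 113000 · 7.9534e-04 = 89.87 MPa.

89.9 MPa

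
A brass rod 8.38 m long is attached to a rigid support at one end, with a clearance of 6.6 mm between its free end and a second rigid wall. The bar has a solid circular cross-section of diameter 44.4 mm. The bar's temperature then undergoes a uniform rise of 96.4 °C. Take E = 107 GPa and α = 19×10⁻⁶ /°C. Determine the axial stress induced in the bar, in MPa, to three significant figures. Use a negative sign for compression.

Free thermal expansion αLΔT = 19e-6 · 8380 · 96.4 = 15.35 mm.
The walls engage after the gap closes; constrained expansion = 15.35 − 6.6 = 8.749 mm.
The walls impose strain ε = −(8.749)/8380 = -1.0440e-03; σ = Eε = 107000 · -1.0440e-03 = -111.7 MPa.

-112 MPa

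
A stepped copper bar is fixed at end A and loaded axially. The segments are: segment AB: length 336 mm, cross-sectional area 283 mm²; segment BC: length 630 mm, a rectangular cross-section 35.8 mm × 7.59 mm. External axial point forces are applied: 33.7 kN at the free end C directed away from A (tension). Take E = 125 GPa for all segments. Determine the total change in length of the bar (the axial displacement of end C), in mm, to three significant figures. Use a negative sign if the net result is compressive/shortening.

0.945 mm

Internal axial forces (sectioning from the free end, tension +): N_BC = 33.7 kN, N_AB = 33.7 kN.
A_BC = 271.7 mm².
δ_AB = 33700·336/(283·125000) = 0.3201 mm
δ_BC = 33700·630/(271.7·125000) = 0.6251 mm
δ = Σδ_i = 0.9452 mm.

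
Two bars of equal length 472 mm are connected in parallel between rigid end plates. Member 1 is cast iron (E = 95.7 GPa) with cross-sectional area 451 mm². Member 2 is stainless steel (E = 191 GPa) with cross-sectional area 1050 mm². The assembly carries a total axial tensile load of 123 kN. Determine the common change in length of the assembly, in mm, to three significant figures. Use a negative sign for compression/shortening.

0.238 mm

Equal strain + equilibrium ⇒ each member carries load in proportion to AE: A₁E₁ = 43160000 N, A₂E₂ = 200600000 N, ΣAE = 243700000 N.
δ = PL/ΣAE = 123000·472/243700000 = 0.2382 mm.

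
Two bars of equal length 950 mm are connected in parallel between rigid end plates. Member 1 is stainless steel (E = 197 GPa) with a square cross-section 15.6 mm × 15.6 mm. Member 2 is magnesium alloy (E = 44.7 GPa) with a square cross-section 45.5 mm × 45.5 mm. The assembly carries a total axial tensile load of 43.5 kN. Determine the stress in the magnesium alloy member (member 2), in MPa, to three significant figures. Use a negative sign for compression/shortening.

13.8 MPa

A_1 = 243.4 mm².
A_2 = 2070 mm².
Equal strain + equilibrium ⇒ each member carries load in proportion to AE: A₁E₁ = 47940000 N, A₂E₂ = 92540000 N, ΣAE = 140500000 N.
σ₂ = P·E₂/ΣAE = 43500·44700/140500000 = 13.84 MPa.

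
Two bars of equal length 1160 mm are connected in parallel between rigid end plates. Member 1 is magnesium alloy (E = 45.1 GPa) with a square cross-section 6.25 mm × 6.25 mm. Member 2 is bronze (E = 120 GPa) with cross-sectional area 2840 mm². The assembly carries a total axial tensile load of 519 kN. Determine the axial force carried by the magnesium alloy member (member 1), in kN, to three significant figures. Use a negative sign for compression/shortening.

2.67 kN

A_1 = 39.06 mm².
Equal strain + equilibrium ⇒ each member carries load in proportion to AE: A₁E₁ = 1762000 N, A₂E₂ = 340800000 N, ΣAE = 342600000 N.
F₁ = P·A₁E₁/ΣAE = 519000·1762000/342600000 = 2669 N.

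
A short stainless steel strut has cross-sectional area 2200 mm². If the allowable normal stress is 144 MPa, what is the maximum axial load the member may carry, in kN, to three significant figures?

317 kN

P_max = σ_allow · A = 144 · 2200 = 316800 N = 316.8 kN.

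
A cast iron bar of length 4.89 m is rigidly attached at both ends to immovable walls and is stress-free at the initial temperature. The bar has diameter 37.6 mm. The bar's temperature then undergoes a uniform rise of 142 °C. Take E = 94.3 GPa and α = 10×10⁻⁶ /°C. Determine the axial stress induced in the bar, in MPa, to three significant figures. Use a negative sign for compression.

-134 MPa

Free thermal expansion αLΔT = 10e-6 · 4890 · 142 = 6.944 mm.
The walls impose strain ε = −(6.944)/4890 = -1.4200e-03; σ = Eε = 94300 · -1.4200e-03 = -133.9 MPa.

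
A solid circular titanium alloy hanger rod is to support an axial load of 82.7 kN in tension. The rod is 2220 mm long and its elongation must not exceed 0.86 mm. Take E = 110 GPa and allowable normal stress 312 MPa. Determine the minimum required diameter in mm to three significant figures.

Required area A ≥ P/σ_allow = 82700/312 = 265.1 mm².
For a solid circular section, d ≥ √(4A/π) = 18.37 mm.
Elongation limit: A ≥ PL/(Eδ_allow) = 82700·2220/(110000·0.86) = 1941 mm² ⇒ d ≥ 49.71 mm.
The elongation limit governs.

49.7 mm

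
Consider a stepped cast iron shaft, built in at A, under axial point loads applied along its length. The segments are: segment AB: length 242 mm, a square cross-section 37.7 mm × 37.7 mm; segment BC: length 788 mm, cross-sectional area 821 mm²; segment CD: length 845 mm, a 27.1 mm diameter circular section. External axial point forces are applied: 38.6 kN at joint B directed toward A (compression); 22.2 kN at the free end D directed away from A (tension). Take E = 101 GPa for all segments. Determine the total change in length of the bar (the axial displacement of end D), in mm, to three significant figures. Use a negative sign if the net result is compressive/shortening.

0.505 mm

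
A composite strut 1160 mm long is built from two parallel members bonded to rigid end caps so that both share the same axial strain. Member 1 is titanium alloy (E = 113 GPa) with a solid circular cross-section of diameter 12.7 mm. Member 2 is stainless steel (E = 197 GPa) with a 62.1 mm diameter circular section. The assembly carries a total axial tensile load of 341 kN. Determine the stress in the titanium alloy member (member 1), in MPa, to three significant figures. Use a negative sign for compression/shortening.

A_1 = 126.7 mm².
A_2 = 3029 mm².
Equal strain + equilibrium ⇒ each member carries load in proportion to AE: A₁E₁ = 14310000 N, A₂E₂ = 596700000 N, ΣAE = 611000000 N.
σ₁ = P·E₁/ΣAE = 341000·113000/611000000 = 63.07 MPa.

63.1 MPa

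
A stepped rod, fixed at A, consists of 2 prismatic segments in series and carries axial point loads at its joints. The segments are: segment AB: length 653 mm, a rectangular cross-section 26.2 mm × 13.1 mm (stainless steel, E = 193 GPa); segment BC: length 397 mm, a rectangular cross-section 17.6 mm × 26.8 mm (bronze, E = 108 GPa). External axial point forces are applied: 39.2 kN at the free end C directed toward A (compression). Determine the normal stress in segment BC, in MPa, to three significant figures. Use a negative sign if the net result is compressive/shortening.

-83.1 MPa

Internal axial forces (sectioning from the free end, tension +): N_BC = -39.2 kN, N_AB = -39.2 kN.
A_BC = 471.7 mm².
σ_BC = N_BC/A_BC = -39200/471.7 = -83.11 MPa.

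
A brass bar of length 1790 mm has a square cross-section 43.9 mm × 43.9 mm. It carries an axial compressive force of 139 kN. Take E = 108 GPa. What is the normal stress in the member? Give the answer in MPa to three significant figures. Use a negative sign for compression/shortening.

A = 1927 mm².
σ = N/A = -139000/1927 = -72.12 MPa.

-72.1 MPa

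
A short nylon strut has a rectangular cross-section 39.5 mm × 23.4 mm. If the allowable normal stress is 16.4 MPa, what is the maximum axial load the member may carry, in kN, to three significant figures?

15.2 kN

A = 924.3 mm².
P_max = σ_allow · A = 16.4 · 924.3 = 15160 N = 15.16 kN.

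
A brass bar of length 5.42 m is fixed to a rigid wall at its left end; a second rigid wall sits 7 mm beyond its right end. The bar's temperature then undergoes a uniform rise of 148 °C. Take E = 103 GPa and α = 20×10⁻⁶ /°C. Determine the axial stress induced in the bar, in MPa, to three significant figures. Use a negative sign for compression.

-172 MPa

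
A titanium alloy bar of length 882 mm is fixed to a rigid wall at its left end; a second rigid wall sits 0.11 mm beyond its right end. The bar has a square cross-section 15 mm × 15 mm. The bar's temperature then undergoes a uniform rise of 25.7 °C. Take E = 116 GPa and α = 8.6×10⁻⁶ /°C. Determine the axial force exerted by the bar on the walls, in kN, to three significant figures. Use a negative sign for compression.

-2.51 kN

Free thermal expansion αLΔT = 8.6e-6 · 882 · 25.7 = 0.1949 mm.
The walls engage after the gap closes; constrained expansion = 0.1949 − 0.11 = 0.08494 mm.
The walls impose strain ε = −(0.08494)/882 = -9.6303e-05; σ = Eε = 116000 · -9.6303e-05 = -11.17 MPa.
Wall reaction R = σ·A = -11.17·225 = -2514 N = -2.514 kN.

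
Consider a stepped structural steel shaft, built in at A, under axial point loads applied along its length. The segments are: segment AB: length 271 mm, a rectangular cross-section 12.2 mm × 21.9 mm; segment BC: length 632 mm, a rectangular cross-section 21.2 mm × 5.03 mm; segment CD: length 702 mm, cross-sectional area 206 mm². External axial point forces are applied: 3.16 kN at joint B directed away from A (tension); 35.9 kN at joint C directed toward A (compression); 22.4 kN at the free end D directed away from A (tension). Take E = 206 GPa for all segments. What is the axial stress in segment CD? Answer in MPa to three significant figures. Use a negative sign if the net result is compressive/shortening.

109 MPa

Internal axial forces (sectioning from the free end, tension +): N_CD = 22.4 kN, N_BC = -13.5 kN, N_AB = -10.34 kN.
σ_CD = N_CD/A_CD = 22400/206 = 108.7 MPa.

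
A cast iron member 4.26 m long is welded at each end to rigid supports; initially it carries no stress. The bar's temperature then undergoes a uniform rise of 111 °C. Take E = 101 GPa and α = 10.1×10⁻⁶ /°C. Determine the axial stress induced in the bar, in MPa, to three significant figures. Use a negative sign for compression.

Free thermal expansion αLΔT = 10.1e-6 · 4260 · 111 = 4.776 mm.
The walls impose strain ε = −(4.776)/4260 = -1.1211e-03; σ = Eε = 101000 · -1.1211e-03 = -113.2 MPa.

-113 MPa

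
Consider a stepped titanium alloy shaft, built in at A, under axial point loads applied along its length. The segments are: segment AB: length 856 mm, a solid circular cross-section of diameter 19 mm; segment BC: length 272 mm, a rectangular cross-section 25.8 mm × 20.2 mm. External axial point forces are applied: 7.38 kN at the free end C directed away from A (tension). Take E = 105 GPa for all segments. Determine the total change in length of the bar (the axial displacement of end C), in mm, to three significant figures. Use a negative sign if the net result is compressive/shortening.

Internal axial forces (sectioning from the free end, tension +): N_BC = 7.38 kN, N_AB = 7.38 kN.
A_AB = 283.5 mm².
A_BC = 521.2 mm².
δ_AB = 7380·856/(283.5·105000) = 0.2122 mm
δ_BC = 7380·272/(521.2·105000) = 0.03668 mm
δ = Σδ_i = 0.2489 mm.

0.249 mm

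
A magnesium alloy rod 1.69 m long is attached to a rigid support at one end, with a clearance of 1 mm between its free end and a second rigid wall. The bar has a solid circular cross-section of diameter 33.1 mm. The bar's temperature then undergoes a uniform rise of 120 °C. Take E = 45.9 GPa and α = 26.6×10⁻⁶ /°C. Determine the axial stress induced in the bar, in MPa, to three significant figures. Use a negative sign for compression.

Free thermal expansion αLΔT = 26.6e-6 · 1690 · 120 = 5.394 mm.
The walls engage after the gap closes; constrained expansion = 5.394 − 1 = 4.394 mm.
The walls impose strain ε = −(4.394)/1690 = -2.6003e-03; σ = Eε = 45900 · -2.6003e-03 = -119.4 MPa.

-119 MPa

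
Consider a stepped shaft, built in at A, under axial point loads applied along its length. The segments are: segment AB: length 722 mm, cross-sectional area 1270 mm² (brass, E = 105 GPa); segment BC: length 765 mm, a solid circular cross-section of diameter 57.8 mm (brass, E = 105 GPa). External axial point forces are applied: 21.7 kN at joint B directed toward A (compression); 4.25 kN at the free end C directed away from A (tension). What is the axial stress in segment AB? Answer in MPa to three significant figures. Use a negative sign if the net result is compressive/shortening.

-13.7 MPa

Internal axial forces (sectioning from the free end, tension +): N_BC = 4.25 kN, N_AB = -17.45 kN.
σ_AB = N_AB/A_AB = -17450/1270 = -13.74 MPa.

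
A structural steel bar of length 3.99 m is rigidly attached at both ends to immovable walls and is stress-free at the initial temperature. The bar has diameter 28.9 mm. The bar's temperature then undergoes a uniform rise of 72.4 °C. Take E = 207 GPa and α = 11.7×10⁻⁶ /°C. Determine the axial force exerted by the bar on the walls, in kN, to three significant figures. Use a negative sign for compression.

Free thermal expansion αLΔT = 11.7e-6 · 3990 · 72.4 = 3.38 mm.
The walls impose strain ε = −(3.38)/3990 = -8.4708e-04; σ = Eε = 207000 · -8.4708e-04 = -175.3 MPa.
Wall reaction R = σ·A = -175.3·656 = -115000 N = -115 kN.

-115 kN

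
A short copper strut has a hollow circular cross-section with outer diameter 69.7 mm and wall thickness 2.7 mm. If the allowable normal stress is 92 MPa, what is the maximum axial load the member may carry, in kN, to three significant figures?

A = 568.3 mm².
P_max = σ_allow · A = 92 · 568.3 = 52280 N = 52.28 kN.

52.3 kN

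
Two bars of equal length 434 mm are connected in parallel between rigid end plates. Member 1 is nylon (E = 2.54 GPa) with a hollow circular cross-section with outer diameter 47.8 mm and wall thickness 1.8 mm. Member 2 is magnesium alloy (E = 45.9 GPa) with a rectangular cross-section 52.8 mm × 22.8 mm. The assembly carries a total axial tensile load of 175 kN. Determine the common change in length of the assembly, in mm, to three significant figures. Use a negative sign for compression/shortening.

A_1 = 260.1 mm².
A_2 = 1204 mm².
Equal strain + equilibrium ⇒ each member carries load in proportion to AE: A₁E₁ = 660700 N, A₂E₂ = 55260000 N, ΣAE = 55920000 N.
δ = PL/ΣAE = 175000·434/55920000 = 1.358 mm.

1.36 mm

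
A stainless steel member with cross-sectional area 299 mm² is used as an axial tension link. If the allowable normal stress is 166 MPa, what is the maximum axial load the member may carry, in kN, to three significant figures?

P_max = σ_allow · A = 166 · 299 = 49630 N = 49.63 kN.

49.6 kN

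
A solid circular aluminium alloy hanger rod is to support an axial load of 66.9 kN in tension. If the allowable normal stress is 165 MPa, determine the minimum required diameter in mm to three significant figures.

22.7 mm

Required area A ≥ P/σ_allow = 66900/165 = 405.5 mm².
For a solid circular section, d ≥ √(4A/π) = 22.72 mm.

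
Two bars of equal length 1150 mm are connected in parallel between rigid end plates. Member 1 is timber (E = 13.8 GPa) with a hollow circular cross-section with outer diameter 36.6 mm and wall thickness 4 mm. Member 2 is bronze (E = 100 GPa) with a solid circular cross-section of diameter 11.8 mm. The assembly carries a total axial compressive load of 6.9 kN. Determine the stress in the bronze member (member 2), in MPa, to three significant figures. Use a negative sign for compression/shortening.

-41.6 MPa

A_1 = 409.7 mm².
A_2 = 109.4 mm².
Equal strain + equilibrium ⇒ each member carries load in proportion to AE: A₁E₁ = 5653000 N, A₂E₂ = 10940000 N, ΣAE = 16590000 N.
σ₂ = P·E₂/ΣAE = -6900·100000/16590000 = -41.59 MPa.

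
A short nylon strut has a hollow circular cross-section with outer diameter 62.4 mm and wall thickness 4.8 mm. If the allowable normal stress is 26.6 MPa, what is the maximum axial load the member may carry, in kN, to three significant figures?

23.1 kN

A = 868.6 mm².
P_max = σ_allow · A = 26.6 · 868.6 = 23100 N = 23.1 kN.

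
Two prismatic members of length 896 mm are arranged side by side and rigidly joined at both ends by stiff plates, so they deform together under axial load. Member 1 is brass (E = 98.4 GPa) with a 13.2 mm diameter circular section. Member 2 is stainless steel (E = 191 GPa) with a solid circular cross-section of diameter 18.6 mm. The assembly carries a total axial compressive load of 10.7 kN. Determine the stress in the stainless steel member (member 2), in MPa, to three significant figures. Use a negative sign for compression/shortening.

-31.3 MPa

A_1 = 136.8 mm².
A_2 = 271.7 mm².
Equal strain + equilibrium ⇒ each member carries load in proportion to AE: A₁E₁ = 13470000 N, A₂E₂ = 51900000 N, ΣAE = 65360000 N.
σ₂ = P·E₂/ΣAE = -10700·191000/65360000 = -31.27 MPa.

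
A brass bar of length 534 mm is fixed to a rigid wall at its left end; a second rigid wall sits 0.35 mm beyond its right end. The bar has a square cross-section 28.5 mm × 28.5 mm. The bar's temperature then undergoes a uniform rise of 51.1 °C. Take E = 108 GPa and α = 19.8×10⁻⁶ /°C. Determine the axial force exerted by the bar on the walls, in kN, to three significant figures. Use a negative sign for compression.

Free thermal expansion αLΔT = 19.8e-6 · 534 · 51.1 = 0.5403 mm.
The walls engage after the gap closes; constrained expansion = 0.5403 − 0.35 = 0.1903 mm.
The walls impose strain ε = −(0.1903)/534 = -3.5635e-04; σ = Eε = 108000 · -3.5635e-04 = -38.49 MPa.
Wall reaction R = σ·A = -38.49·812.2 = -31260 N = -31.26 kN.

-31.3 kN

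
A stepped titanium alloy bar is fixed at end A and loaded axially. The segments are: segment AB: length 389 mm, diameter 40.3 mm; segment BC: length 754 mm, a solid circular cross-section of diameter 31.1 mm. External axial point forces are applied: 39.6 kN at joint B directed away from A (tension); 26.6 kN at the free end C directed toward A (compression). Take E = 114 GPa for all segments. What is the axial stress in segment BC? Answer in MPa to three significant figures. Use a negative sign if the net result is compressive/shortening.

-35.0 MPa

Internal axial forces (sectioning from the free end, tension +): N_BC = -26.6 kN, N_AB = 13 kN.
A_BC = 759.6 mm².
σ_BC = N_BC/A_BC = -26600/759.6 = -35.02 MPa.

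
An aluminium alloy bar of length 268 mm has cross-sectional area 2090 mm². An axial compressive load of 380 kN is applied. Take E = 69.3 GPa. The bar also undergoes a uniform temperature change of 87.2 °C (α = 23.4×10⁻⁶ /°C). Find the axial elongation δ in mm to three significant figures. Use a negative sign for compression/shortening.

δ_mech = NL/(AE) = -380000·268/(2090·69300) = -0.7031 mm.
δ_thermal = αLΔT = 23.4e-6·268·87.2 = 0.5468 mm.
δ = δ_mech + δ_thermal = -0.1563 mm.

-0.156 mm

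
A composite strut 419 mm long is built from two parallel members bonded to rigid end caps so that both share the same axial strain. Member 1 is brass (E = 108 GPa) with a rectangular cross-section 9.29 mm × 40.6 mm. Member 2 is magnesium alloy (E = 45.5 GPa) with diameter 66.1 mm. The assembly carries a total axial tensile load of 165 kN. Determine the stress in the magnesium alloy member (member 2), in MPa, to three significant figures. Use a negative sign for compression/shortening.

38.1 MPa

A_1 = 377.2 mm².
A_2 = 3432 mm².
Equal strain + equilibrium ⇒ each member carries load in proportion to AE: A₁E₁ = 40730000 N, A₂E₂ = 156100000 N, ΣAE = 196900000 N.
σ₂ = P·E₂/ΣAE = 165000·45500/196900000 = 38.13 MPa.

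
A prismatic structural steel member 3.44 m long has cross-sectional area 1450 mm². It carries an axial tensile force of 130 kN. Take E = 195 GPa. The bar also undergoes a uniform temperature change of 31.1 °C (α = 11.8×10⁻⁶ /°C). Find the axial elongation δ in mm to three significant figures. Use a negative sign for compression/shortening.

2.84 mm

δ_mech = NL/(AE) = 130000·3440/(1450·195000) = 1.582 mm.
δ_thermal = αLΔT = 11.8e-6·3440·31.1 = 1.262 mm.
δ = δ_mech + δ_thermal = 2.844 mm.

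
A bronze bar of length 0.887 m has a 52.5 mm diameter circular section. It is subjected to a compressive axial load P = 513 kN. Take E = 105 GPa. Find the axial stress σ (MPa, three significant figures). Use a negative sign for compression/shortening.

-237 MPa

A = 2165 mm².
σ = N/A = -513000/2165 = -237 MPa.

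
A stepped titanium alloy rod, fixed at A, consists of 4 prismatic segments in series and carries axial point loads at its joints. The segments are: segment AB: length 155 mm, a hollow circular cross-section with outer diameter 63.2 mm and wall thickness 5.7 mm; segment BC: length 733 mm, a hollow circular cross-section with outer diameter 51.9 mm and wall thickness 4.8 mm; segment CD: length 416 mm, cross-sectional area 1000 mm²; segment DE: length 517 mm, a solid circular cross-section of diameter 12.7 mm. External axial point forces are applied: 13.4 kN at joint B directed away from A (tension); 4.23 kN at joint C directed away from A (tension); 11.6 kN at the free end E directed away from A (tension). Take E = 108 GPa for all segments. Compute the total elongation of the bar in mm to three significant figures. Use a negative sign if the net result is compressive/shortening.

Internal axial forces (sectioning from the free end, tension +): N_DE = 11.6 kN, N_CD = 11.6 kN, N_BC = 15.83 kN, N_AB = 29.23 kN.
A_AB = 1030 mm².
A_BC = 710.3 mm².
A_DE = 126.7 mm².
δ_AB = 29230·155/(1030·108000) = 0.04074 mm
δ_BC = 15830·733/(710.3·108000) = 0.1513 mm
δ_CD = 11600·416/(1000·108000) = 0.04468 mm
δ_DE = 11600·517/(126.7·108000) = 0.4384 mm
δ = Σδ_i = 0.675 mm.

0.675 mm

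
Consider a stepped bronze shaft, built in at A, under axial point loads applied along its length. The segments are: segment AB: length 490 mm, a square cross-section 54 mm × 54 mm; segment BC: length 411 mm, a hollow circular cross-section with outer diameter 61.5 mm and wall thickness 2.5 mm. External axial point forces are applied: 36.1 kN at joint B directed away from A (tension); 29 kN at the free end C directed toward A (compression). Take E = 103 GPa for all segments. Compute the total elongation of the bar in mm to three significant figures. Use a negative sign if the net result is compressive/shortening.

-0.238 mm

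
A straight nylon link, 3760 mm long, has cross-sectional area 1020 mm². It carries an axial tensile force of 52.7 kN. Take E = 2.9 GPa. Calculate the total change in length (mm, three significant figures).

67.0 mm

δ_mech = NL/(AE) = 52700·3760/(1020·2900) = 66.99 mm.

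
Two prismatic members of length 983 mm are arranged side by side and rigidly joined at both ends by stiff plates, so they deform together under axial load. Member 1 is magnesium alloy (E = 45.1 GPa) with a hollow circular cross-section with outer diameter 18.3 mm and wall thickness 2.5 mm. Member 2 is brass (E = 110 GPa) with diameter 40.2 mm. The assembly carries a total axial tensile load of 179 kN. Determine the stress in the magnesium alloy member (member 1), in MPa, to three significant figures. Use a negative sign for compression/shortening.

55.6 MPa

A_1 = 124.1 mm².
A_2 = 1269 mm².
Equal strain + equilibrium ⇒ each member carries load in proportion to AE: A₁E₁ = 5597000 N, A₂E₂ = 139600000 N, ΣAE = 145200000 N.
σ₁ = P·E₁/ΣAE = 179000·45100/145200000 = 55.59 MPa.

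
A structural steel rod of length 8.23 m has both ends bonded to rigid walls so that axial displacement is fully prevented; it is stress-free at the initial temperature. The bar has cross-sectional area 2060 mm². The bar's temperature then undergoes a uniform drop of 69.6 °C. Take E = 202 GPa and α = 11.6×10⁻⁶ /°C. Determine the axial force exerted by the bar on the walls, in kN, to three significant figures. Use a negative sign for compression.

336 kN

Free thermal expansion αLΔT = 11.6e-6 · 8230 · -69.6 = -6.645 mm.
The walls impose strain ε = −(-6.645)/8230 = 8.0736e-04; σ = Eε = 202000 · 8.0736e-04 = 163.1 MPa.
Wall reaction R = σ·A = 163.1·2060 = 336000 N = 336 kN.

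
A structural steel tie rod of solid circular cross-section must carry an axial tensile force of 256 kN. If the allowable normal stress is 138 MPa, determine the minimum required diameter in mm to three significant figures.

48.6 mm

Required area A ≥ P/σ_allow = 256000/138 = 1855 mm².
For a solid circular section, d ≥ √(4A/π) = 48.6 mm.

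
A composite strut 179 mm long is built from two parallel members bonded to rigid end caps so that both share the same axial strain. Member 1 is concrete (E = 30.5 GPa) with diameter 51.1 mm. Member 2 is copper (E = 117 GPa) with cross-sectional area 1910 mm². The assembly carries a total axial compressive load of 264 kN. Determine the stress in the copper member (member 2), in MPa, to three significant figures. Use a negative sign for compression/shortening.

A_1 = 2051 mm².
Equal strain + equilibrium ⇒ each member carries load in proportion to AE: A₁E₁ = 62550000 N, A₂E₂ = 223500000 N, ΣAE = 286000000 N.
σ₂ = P·E₂/ΣAE = -264000·117000/286000000 = -108 MPa.

-108 MPa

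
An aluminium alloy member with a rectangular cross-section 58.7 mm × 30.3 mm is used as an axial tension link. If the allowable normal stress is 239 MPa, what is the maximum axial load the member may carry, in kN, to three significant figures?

425 kN

A = 1779 mm².
P_max = σ_allow · A = 239 · 1779 = 425100 N = 425.1 kN.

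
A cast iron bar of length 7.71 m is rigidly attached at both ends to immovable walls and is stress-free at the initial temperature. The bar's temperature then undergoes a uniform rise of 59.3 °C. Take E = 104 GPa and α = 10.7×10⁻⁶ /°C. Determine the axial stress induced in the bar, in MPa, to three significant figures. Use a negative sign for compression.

Free thermal expansion αLΔT = 10.7e-6 · 7710 · 59.3 = 4.892 mm.
The walls impose strain ε = −(4.892)/7710 = -6.3451e-04; σ = Eε = 104000 · -6.3451e-04 = -65.99 MPa.

-66.0 MPa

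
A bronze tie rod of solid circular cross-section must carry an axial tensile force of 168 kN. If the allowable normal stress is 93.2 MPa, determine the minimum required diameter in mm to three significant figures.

Required area A ≥ P/σ_allow = 168000/93.2 = 1803 mm².
For a solid circular section, d ≥ √(4A/π) = 47.91 mm.

47.9 mm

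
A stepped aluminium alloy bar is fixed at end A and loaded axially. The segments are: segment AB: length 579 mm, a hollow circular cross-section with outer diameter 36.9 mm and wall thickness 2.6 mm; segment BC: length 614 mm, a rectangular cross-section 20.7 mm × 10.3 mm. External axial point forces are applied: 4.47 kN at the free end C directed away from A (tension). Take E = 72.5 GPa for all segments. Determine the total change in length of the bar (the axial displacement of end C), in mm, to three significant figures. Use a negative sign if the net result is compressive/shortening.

0.305 mm

Internal axial forces (sectioning from the free end, tension +): N_BC = 4.47 kN, N_AB = 4.47 kN.
A_AB = 280.2 mm².
A_BC = 213.2 mm².
δ_AB = 4470·579/(280.2·72500) = 0.1274 mm
δ_BC = 4470·614/(213.2·72500) = 0.1776 mm
δ = Σδ_i = 0.305 mm.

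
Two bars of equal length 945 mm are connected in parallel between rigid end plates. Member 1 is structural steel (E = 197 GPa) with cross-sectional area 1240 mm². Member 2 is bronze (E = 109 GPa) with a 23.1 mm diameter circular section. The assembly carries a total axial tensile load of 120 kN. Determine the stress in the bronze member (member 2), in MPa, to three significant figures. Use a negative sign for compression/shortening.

A_2 = 419.1 mm².
Equal strain + equilibrium ⇒ each member carries load in proportion to AE: A₁E₁ = 244300000 N, A₂E₂ = 45680000 N, ΣAE = 290000000 N.
σ₂ = P·E₂/ΣAE = 120000·109000/290000000 = 45.11 MPa.

45.1 MPa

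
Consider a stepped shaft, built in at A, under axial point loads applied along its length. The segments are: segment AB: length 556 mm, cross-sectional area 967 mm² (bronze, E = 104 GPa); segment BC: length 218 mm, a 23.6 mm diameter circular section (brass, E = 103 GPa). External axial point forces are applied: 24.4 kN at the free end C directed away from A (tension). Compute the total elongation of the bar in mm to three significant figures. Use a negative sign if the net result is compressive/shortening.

Internal axial forces (sectioning from the free end, tension +): N_BC = 24.4 kN, N_AB = 24.4 kN.
A_BC = 437.4 mm².
δ_AB = 24400·556/(967·104000) = 0.1349 mm
δ_BC = 24400·218/(437.4·103000) = 0.1181 mm
δ = Σδ_i = 0.253 mm.

0.253 mm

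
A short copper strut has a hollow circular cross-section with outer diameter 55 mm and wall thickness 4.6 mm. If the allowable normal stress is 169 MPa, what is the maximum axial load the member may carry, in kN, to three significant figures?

123 kN

A = 728.3 mm².
P_max = σ_allow · A = 169 · 728.3 = 123100 N = 123.1 kN.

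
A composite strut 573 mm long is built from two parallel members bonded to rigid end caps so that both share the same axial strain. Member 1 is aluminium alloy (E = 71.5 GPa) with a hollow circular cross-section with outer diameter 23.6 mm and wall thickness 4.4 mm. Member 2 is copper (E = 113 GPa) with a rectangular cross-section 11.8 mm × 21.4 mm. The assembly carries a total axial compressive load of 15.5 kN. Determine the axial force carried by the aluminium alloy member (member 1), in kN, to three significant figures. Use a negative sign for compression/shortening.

A_1 = 265.4 mm².
A_2 = 252.5 mm².
Equal strain + equilibrium ⇒ each member carries load in proportion to AE: A₁E₁ = 18980000 N, A₂E₂ = 28530000 N, ΣAE = 47510000 N.
F₁ = P·A₁E₁/ΣAE = -15500·18980000/47510000 = -6191 N.

-6.19 kN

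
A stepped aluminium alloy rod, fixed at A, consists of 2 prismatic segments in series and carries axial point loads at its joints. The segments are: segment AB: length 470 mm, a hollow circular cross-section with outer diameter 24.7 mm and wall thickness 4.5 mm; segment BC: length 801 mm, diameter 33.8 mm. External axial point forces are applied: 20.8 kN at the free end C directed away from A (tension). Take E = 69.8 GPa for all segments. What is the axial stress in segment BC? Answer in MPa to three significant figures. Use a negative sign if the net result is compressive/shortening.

Internal axial forces (sectioning from the free end, tension +): N_BC = 20.8 kN, N_AB = 20.8 kN.
A_BC = 897.3 mm².
σ_BC = N_BC/A_BC = 20800/897.3 = 23.18 MPa.

23.2 MPa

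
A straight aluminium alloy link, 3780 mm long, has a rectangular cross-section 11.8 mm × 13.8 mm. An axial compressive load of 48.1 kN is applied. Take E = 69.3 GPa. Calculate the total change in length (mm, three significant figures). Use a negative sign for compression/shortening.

A = 162.8 mm².
δ_mech = NL/(AE) = -48100·3780/(162.8·69300) = -16.11 mm.

-16.1 mm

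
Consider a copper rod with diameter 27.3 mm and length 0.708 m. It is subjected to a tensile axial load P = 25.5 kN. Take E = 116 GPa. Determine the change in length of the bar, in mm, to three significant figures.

A = 585.3 mm².
δ_mech = NL/(AE) = 25500·708/(585.3·116000) = 0.2659 mm.

0.266 mm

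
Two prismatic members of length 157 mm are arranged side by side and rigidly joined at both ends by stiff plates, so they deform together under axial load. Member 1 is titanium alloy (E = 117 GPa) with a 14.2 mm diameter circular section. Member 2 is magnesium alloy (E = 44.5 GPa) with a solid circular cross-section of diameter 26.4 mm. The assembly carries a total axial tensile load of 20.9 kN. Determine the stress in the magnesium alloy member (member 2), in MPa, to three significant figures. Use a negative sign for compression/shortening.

21.7 MPa

A_1 = 158.4 mm².
A_2 = 547.4 mm².
Equal strain + equilibrium ⇒ each member carries load in proportion to AE: A₁E₁ = 18530000 N, A₂E₂ = 24360000 N, ΣAE = 42890000 N.
σ₂ = P·E₂/ΣAE = 20900·44500/42890000 = 21.69 MPa.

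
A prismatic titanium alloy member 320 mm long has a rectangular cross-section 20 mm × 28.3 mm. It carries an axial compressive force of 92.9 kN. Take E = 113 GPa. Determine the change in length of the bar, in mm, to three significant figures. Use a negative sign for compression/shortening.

-0.465 mm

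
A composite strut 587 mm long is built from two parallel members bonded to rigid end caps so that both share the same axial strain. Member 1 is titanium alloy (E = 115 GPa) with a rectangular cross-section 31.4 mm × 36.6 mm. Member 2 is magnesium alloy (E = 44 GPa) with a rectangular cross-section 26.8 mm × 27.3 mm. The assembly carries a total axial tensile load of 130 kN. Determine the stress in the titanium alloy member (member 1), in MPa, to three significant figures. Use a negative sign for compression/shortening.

91.0 MPa

A_1 = 1149 mm².
A_2 = 731.6 mm².
Equal strain + equilibrium ⇒ each member carries load in proportion to AE: A₁E₁ = 132200000 N, A₂E₂ = 32190000 N, ΣAE = 164400000 N.
σ₁ = P·E₁/ΣAE = 130000·115000/164400000 = 90.96 MPa.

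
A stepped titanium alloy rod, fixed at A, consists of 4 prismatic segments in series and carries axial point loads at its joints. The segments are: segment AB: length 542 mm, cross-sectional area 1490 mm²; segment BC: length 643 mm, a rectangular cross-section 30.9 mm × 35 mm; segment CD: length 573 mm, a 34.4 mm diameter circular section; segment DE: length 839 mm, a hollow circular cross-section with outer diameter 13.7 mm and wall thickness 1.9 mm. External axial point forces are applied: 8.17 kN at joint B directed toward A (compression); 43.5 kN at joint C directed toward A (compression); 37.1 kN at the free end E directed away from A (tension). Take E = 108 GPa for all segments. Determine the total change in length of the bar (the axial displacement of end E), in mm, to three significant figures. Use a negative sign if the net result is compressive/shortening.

Internal axial forces (sectioning from the free end, tension +): N_DE = 37.1 kN, N_CD = 37.1 kN, N_BC = -6.4 kN, N_AB = -14.57 kN.
A_BC = 1082 mm².
A_CD = 929.4 mm².
A_DE = 70.43 mm².
δ_AB = -14570·542/(1490·108000) = -0.04907 mm
δ_BC = -6400·643/(1082·108000) = -0.03523 mm
δ_CD = 37100·573/(929.4·108000) = 0.2118 mm
δ_DE = 37100·839/(70.43·108000) = 4.092 mm
δ = Σδ_i = 4.219 mm.

4.22 mm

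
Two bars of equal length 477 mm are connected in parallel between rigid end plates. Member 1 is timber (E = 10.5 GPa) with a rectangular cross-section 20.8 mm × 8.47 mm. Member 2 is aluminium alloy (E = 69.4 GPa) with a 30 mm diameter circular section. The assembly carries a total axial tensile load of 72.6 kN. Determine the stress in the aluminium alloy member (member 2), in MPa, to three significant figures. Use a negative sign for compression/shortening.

99.0 MPa

A_1 = 176.2 mm².
A_2 = 706.9 mm².
Equal strain + equilibrium ⇒ each member carries load in proportion to AE: A₁E₁ = 1850000 N, A₂E₂ = 49060000 N, ΣAE = 50910000 N.
σ₂ = P·E₂/ΣAE = 72600·69400/50910000 = 98.98 MPa.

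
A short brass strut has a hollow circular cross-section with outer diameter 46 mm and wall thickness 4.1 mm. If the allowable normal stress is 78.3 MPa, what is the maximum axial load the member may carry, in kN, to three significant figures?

42.3 kN

A = 539.7 mm².
P_max = σ_allow · A = 78.3 · 539.7 = 42260 N = 42.26 kN.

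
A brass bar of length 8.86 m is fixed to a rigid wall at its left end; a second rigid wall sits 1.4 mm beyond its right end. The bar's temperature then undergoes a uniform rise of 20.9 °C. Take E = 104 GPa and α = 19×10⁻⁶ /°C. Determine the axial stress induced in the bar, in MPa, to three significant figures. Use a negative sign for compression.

-24.9 MPa

Free thermal expansion αLΔT = 19e-6 · 8860 · 20.9 = 3.518 mm.
The walls engage after the gap closes; constrained expansion = 3.518 − 1.4 = 2.118 mm.
The walls impose strain ε = −(2.118)/8860 = -2.3909e-04; σ = Eε = 104000 · -2.3909e-04 = -24.86 MPa.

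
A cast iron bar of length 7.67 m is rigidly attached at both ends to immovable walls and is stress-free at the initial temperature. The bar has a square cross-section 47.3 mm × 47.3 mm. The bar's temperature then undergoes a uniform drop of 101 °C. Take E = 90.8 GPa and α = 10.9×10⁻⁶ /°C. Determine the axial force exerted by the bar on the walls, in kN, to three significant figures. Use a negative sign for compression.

224 kN

Free thermal expansion αLΔT = 10.9e-6 · 7670 · -101 = -8.444 mm.
The walls impose strain ε = −(-8.444)/7670 = 1.1009e-03; σ = Eε = 90800 · 1.1009e-03 = 99.96 MPa.
Wall reaction R = σ·A = 99.96·2237 = 223600 N = 223.6 kN.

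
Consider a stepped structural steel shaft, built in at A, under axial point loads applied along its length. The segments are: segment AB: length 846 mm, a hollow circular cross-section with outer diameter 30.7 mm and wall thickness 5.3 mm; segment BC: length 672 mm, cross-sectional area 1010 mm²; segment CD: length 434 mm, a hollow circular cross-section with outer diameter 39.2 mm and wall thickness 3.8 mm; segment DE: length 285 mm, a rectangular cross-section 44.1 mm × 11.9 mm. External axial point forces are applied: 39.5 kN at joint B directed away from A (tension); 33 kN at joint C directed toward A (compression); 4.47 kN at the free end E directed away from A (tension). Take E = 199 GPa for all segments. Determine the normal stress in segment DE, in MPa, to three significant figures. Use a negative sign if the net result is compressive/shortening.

Internal axial forces (sectioning from the free end, tension +): N_DE = 4.47 kN, N_CD = 4.47 kN, N_BC = -28.53 kN, N_AB = 10.97 kN.
A_DE = 524.8 mm².
σ_DE = N_DE/A_DE = 4470/524.8 = 8.518 MPa.

8.52 MPa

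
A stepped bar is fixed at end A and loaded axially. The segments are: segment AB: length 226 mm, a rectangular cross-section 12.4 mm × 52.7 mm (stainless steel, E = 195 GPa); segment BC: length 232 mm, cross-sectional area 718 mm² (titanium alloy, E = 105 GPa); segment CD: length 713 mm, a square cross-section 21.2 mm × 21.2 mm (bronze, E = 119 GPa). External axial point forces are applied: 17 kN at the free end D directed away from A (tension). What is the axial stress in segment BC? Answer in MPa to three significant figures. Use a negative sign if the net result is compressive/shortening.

23.7 MPa

Internal axial forces (sectioning from the free end, tension +): N_CD = 17 kN, N_BC = 17 kN, N_AB = 17 kN.
σ_BC = N_BC/A_BC = 17000/718 = 23.68 MPa.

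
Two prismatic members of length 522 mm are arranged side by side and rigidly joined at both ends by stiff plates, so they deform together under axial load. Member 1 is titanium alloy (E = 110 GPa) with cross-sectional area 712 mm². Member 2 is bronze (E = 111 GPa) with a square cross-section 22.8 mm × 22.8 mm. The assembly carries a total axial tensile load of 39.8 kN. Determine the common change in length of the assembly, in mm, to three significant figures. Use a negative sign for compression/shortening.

A_2 = 519.8 mm².
Equal strain + equilibrium ⇒ each member carries load in proportion to AE: A₁E₁ = 78320000 N, A₂E₂ = 57700000 N, ΣAE = 136000000 N.
δ = PL/ΣAE = 39800·522/136000000 = 0.1527 mm.

0.153 mm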